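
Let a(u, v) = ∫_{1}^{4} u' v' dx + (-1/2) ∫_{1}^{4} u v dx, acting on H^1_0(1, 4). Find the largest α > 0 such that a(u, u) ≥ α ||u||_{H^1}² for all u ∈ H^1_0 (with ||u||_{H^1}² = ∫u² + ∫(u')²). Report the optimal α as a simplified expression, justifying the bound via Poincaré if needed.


α = (-9/2 + π^2)/(9 + π^2)

Coercivity of a(·,·) on H^1_0(1, 4) means a(u, u) ≥ α ||u||_{H^1}² for every u ∈ H^1_0.
The interval has length L = 3, and Poincaré/coercivity depend only on L. Here a(u, u) = ∫(u')² + (-1/2)·∫u².
Here c = -1/2 < 0 with |c| < (π/L)² = π^2/9, so coercivity still holds. The condition a(u,u) ≥ α||u||_{H^1}² reads (1−α)∫(u')² ≥ (α−c)∫u². Any admissible α is ≤ 1 (rapidly oscillating u have ∫u²/∫(u')² → 0), and α = 1 would force 0 ≥ (1−c)∫u², impossible since c < 1; so 1−α > 0. By the sharp Poincaré inequality on H^1_0 of an interval of length L, ∫(u')² ≥ (π/L)²∫u² with equality for the first sine mode sin(π(x−x₀)/L) (x₀ the left endpoint), so the inequality holds for all u iff (1−α)(π/L)² ≥ α − c, i.e. α ≤ ((π/L)² + c)/((π/L)² + 1) = (1 + c(L/π)²)/(1 + (L/π)²). (Direct route, valid since c ≤ 0: Poincaré gives c∫u² ≥ c(L/π)²∫(u')², so a(u,u) ≥ (1 + c(L/π)²)∫(u')², while ||u||_{H^1}² ≤ (1 + (L/π)²)∫(u')²; dividing yields the same α.) With (π/L)² = π^2/9 and c = -1/2, the largest admissible constant is α = ((π/L)² + c)/((π/L)² + 1).
Simplifying, α = (-9/2 + π^2)/(9 + π^2).


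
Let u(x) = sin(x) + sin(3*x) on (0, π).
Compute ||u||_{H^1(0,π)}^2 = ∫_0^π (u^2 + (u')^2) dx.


||u||_{H^1(0,π)}^2 = 6*π

u'(x) = cos(x) + 3*cos(3*x).
Expand u² and (u')² and integrate term by term on (0, π), using: for integers n ≥ 1, ∫_0^π sin²(nx) dx = ∫_0^π cos²(nx) dx = π/2; for n ≠ n', ∫_0^π sin(nx)sin(n'x) dx = ∫_0^π cos(nx)cos(n'x) dx = 0; and by product-to-sum, ∫_0^π sin(nx)cos(n'x) dx = ½∫_0^π [sin((n+n')x) + sin((n−n')x)] dx, which is 0 when n+n' is even and 2n/(n²−n'²) when n+n' is odd (it need not vanish on (0, π)).
  u² squared terms: (1)²·∫sin(x)² dx = 1·π/2 = π/2;  (1)²·∫sin(3x)² dx = 1·π/2 = π/2.
  u² cross terms: 2·(1)·(1)·∫sin(x)·sin(3x) dx = 2·(0) = 0.
  So ∫_0^π u² dx = π/2 + π/2 + 0 = π.
  (u')² squared terms: (3)²·∫cos(3x)² dx = 9·π/2 = 9*π/2;  (1)²·∫cos(x)² dx = 1·π/2 = π/2.
  (u')² cross terms: 2·(3)·(1)·∫cos(3x)·cos(x) dx = 6·(0) = 0.
  So ∫_0^π (u')² dx = 9*π/2 + π/2 + 0 = 5*π.
||u||_{H^1}^2 = (π) + (5*π) = 6*π.


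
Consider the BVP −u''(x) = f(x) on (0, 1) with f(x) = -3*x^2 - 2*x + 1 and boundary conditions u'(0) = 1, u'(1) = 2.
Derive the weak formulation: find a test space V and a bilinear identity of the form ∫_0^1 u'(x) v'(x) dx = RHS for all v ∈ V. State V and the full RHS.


V = H^1(0, 1) (v unrestricted at boundary; u is determined up to an additive constant); weak form: ∫_0^1 u'v' dx = ∫_0^1 (-3*x^2 - 2*x + 1) v dx + 2·v(1) − v(0) for all v ∈ V.

Multiply both sides by a test function v and integrate from 0 to 1:
  ∫_0^1 −u''(x) v(x) dx = ∫_0^1 f(x) v(x) dx.
Integrate the LHS by parts once:
  ∫_0^1 −u'' v dx = −[u'(x) v(x)]_0^1 + ∫_0^1 u'(x) v'(x) dx.
Thus ∫_0^1 u'(x) v'(x) dx = ∫_0^1 f(x) v(x) dx + [u'(x) v(x)]_0^1.
Choose V so that boundary terms are either known or forced to vanish.
u has inhomogeneous Neumann u'(0) = 1, u'(1) = 2. [u' v]_0^1 = (2)·v(1) − (1)·v(0) = 2·v(1) − v(0). Take V = H^1(0, 1); boundary term becomes part of RHS.
Weak formulation: find u (satisfying any essential BC) such that ∫_0^1 u'(x) v'(x) dx = ∫_0^1 f v dx + 2·v(1) − v(0) for all v ∈ V (Neumann data are natural BCs: they enter the RHS as boundary terms).
Substituting f(x) = -3*x^2 - 2*x + 1, the right-hand side is ∫_0^1 (-3*x^2 - 2*x + 1) v dx + 2·v(1) − v(0).
Compatibility check (pure Neumann): taking v ≡ 1 ∈ V gives 0 = ∫_0^1 f dx + (2) − (1), i.e. ∫_0^1 f dx must equal u'(0) − u'(1) = -1. Indeed ∫_0^1 (-3*x^2 - 2*x + 1) dx = -1, so the data are compatible. The solution is then unique only up to an additive constant (fix it e.g. by requiring ∫_0^1 u dx = 0).


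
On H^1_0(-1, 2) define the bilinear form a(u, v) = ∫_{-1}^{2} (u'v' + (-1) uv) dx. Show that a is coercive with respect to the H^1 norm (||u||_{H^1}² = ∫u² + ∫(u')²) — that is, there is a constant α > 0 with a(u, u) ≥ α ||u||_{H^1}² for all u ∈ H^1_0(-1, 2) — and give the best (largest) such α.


α = (-9 + π^2)/(9 + π^2)

Coercivity of a(·,·) on H^1_0(-1, 2) means a(u, u) ≥ α ||u||_{H^1}² for every u ∈ H^1_0.
The interval has length L = 3, and Poincaré/coercivity depend only on L. Here a(u, u) = ∫(u')² + (-1)·∫u².
Here c = -1 < 0 with |c| < (π/L)² = π^2/9, so coercivity still holds. The condition a(u,u) ≥ α||u||_{H^1}² reads (1−α)∫(u')² ≥ (α−c)∫u². Any admissible α is ≤ 1 (rapidly oscillating u have ∫u²/∫(u')² → 0), and α = 1 would force 0 ≥ (1−c)∫u², impossible since c < 1; so 1−α > 0. By the sharp Poincaré inequality on H^1_0 of an interval of length L, ∫(u')² ≥ (π/L)²∫u² with equality for the first sine mode sin(π(x−x₀)/L) (x₀ the left endpoint), so the inequality holds for all u iff (1−α)(π/L)² ≥ α − c, i.e. α ≤ ((π/L)² + c)/((π/L)² + 1) = (1 + c(L/π)²)/(1 + (L/π)²). (Direct route, valid since c ≤ 0: Poincaré gives c∫u² ≥ c(L/π)²∫(u')², so a(u,u) ≥ (1 + c(L/π)²)∫(u')², while ||u||_{H^1}² ≤ (1 + (L/π)²)∫(u')²; dividing yields the same α.) With (π/L)² = π^2/9 and c = -1, the largest admissible constant is α = ((π/L)² + c)/((π/L)² + 1).
Simplifying, α = (-9 + π^2)/(9 + π^2).


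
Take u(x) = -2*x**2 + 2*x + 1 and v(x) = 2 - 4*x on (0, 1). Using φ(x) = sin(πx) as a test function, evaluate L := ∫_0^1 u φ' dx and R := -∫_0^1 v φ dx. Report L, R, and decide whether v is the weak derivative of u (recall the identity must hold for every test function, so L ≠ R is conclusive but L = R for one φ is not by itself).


LHS = 0, RHS = 0. Yes, v = u' weakly.

u(x) = -2*x**2 + 2*x + 1, classical derivative u'(x) = 2 - 4*x.
φ(x) = sin(πx), so φ'(x) = π*cos(π*x).
Note φ(0) = φ(1) = 0, so the boundary term u·φ vanishes.
LHS = ∫_0^1 u(x) φ'(x) dx = ∫_0^1 (-2*π*x^2*cos(π*x) + 2*π*x*cos(π*x) + π*cos(π*x)) dx. Term by term:
  ∫_0^1 π*cos(π*x) dx = 0;  ∫_0^1 -2*π*x^2*cos(π*x) dx = 4/π;  ∫_0^1 2*π*x*cos(π*x) dx = -4/π.
Sum: 0 + 4/π − 4/π = 0.
So LHS = 0.
∫_0^1 v(x) φ(x) dx = ∫_0^1 (-4*x*sin(π*x) + 2*sin(π*x)) dx. Term by term:
  ∫_0^1 2*sin(π*x) dx = 4/π;  ∫_0^1 -4*x*sin(π*x) dx = -4/π.
Sum: 4/π − 4/π = 0.
So RHS = -∫_0^1 v(x) φ(x) dx = 0.
LHS = RHS, so the identity holds for this test φ.
Moreover u is smooth here and v(x) = u'(x) = 2 - 4*x pointwise, so the identity holds for every test function. Hence v is the weak derivative of u.


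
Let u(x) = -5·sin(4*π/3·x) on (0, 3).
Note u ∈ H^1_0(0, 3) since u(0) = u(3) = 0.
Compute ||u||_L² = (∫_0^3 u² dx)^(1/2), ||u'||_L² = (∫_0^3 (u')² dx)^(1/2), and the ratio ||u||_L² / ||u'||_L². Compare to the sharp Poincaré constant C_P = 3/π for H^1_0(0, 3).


||u||_L² / ||u'||_L² = 3/(4*π) < C_P = 3/π.

u(x) = -5·sin(4*π/3·x), so u'(x) = -20*π*cos(4*π*x/3)/3.
Writing u(x) = A·sin(kπx/L) with A = -5 and k = 4, use ∫_0^L sin²(kπx/L) dx = L/2 and ∫_0^L cos²(kπx/L) dx = L/2.
u² = 25·sin²(4*π/3·x) and (u')² = 400*π^2/9·cos²(4*π/3·x), and each of sin², cos² integrates to L/2 = 3/2 over (0, 3).
∫_0^3 u² dx = 75/2, so ||u||_L² = 5*sqrt(6)/2.
∫_0^3 (u')² dx = 200*π^2/3, so ||u'||_L² = 10*sqrt(6)*π/3.
Ratio ||u||_L² / ||u'||_L² = 3/(4*π).
Sharp Poincaré constant on H^1_0(0, 3) is C_P = L/π = 3/π, achieved by sin(π/3·x).
This is the k = 4 harmonic; the ratio L/(kπ) is strictly less than C_P = L/π, consistent with the sharp inequality ||u||_L² ≤ C_P ||u'||_L².


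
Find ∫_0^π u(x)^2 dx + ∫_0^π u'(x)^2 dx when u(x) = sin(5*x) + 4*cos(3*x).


||u||_{H^1(0,π)}^2 = 93*π

u'(x) = -12*sin(3*x) + 5*cos(5*x).
Expand u² and (u')² and integrate term by term on (0, π), using: for integers n ≥ 1, ∫_0^π sin²(nx) dx = ∫_0^π cos²(nx) dx = π/2; for n ≠ n', ∫_0^π sin(nx)sin(n'x) dx = ∫_0^π cos(nx)cos(n'x) dx = 0; and by product-to-sum, ∫_0^π sin(nx)cos(n'x) dx = ½∫_0^π [sin((n+n')x) + sin((n−n')x)] dx, which is 0 when n+n' is even and 2n/(n²−n'²) when n+n' is odd (it need not vanish on (0, π)).
  u² squared terms: (4)²·∫cos(3x)² dx = 16·π/2 = 8*π;  (1)²·∫sin(5x)² dx = 1·π/2 = π/2.
  u² cross terms: 2·(4)·(1)·∫cos(3x)·sin(5x) dx = 8·(0) = 0.
  So ∫_0^π u² dx = 8*π + π/2 + 0 = 17*π/2.
  (u')² squared terms: (-12)²·∫sin(3x)² dx = 144·π/2 = 72*π;  (5)²·∫cos(5x)² dx = 25·π/2 = 25*π/2.
  (u')² cross terms: 2·(-12)·(5)·∫sin(3x)·cos(5x) dx = -120·(0) = 0.
  So ∫_0^π (u')² dx = 72*π + 25*π/2 + 0 = 169*π/2.
||u||_{H^1}^2 = (17*π/2) + (169*π/2) = 93*π.


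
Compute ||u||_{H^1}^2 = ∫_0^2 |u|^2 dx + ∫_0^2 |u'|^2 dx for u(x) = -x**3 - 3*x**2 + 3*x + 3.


||u||_{H^1}^2 = 8088/35

The H^1 norm (squared) on an interval (0, L) is
  ||u||_{H^1}^2 = ∫_0^L u(x)^2 dx + ∫_0^L u'(x)^2 dx.
Compute u'(x) = -3*x**2 - 6*x + 3.
Then u(x)^2 = x**6 + 6*x**5 + 3*x**4 - 24*x**3 - 9*x**2 + 18*x + 9 and u'(x)^2 = 9*x**4 + 36*x**3 + 18*x**2 - 36*x + 9.
Integrate each monomial from 0 to 2 using ∫_0^2 c·x^n dx = c·2^(n+1)/(n+1):
  ∫_0^2 u(x)^2 dx = ∫_0^2 (x^6 + 6*x^5 + 3*x^4 - 24*x^3 - 9*x^2 + 18*x + 9) dx. Term by term:
    ∫_0^2 x^6 dx = 128/7;  ∫_0^2 6*x^5 dx = 64;  ∫_0^2 3*x^4 dx = 96/5;
    ∫_0^2 -24*x^3 dx = -96;  ∫_0^2 -9*x^2 dx = -24;  ∫_0^2 18*x dx = 36;
    ∫_0^2 9 dx = 18.
  Sum: 128/7 + 64 + 96/5 − 96 − 24 + 36 + 18 = 1242/35.
  ∫_0^2 u'(x)^2 dx = ∫_0^2 (9*x^4 + 36*x^3 + 18*x^2 - 36*x + 9) dx. Term by term:
    ∫_0^2 9*x^4 dx = 288/5;  ∫_0^2 36*x^3 dx = 144;  ∫_0^2 18*x^2 dx = 48;
    ∫_0^2 -36*x dx = -72;  ∫_0^2 9 dx = 18.
  Sum: 288/5 + 144 + 48 − 72 + 18 = 978/5.
Adding: ||u||_{H^1}^2 = 1242/35 + 978/5 = 8088/35.


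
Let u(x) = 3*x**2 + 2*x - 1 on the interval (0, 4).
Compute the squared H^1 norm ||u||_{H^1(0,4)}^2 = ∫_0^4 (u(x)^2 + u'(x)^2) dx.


||u||_{H^1}^2 = 52748/15

The H^1 norm (squared) on an interval (0, L) is
  ||u||_{H^1}^2 = ∫_0^L u(x)^2 dx + ∫_0^L u'(x)^2 dx.
Compute u'(x) = 6*x + 2.
Then u(x)^2 = 9*x**4 + 12*x**3 - 2*x**2 - 4*x + 1 and u'(x)^2 = 36*x**2 + 24*x + 4.
Integrate each monomial from 0 to 4 using ∫_0^4 c·x^n dx = c·4^(n+1)/(n+1):
  ∫_0^4 u(x)^2 dx = ∫_0^4 (9*x^4 + 12*x^3 - 2*x^2 - 4*x + 1) dx. Term by term:
    ∫_0^4 9*x^4 dx = 9216/5;  ∫_0^4 12*x^3 dx = 768;  ∫_0^4 -2*x^2 dx = -128/3;
    ∫_0^4 -4*x dx = -32;  ∫_0^4 1 dx = 4.
  Sum: 9216/5 + 768 − 128/3 − 32 + 4 = 38108/15.
  ∫_0^4 u'(x)^2 dx = ∫_0^4 (36*x^2 + 24*x + 4) dx. Term by term:
    ∫_0^4 36*x^2 dx = 768;  ∫_0^4 24*x dx = 192;  ∫_0^4 4 dx = 16.
  Sum: 768 + 192 + 16 = 976.
Adding: ||u||_{H^1}^2 = 38108/15 + 976 = 52748/15.


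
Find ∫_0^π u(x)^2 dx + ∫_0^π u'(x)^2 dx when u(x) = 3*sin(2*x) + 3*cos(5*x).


||u||_{H^1(0,π)}^2 = -624/7 + 279*π/2

u'(x) = -15*sin(5*x) + 6*cos(2*x).
Expand u² and (u')² and integrate term by term on (0, π), using: for integers n ≥ 1, ∫_0^π sin²(nx) dx = ∫_0^π cos²(nx) dx = π/2; for n ≠ n', ∫_0^π sin(nx)sin(n'x) dx = ∫_0^π cos(nx)cos(n'x) dx = 0; and by product-to-sum, ∫_0^π sin(nx)cos(n'x) dx = ½∫_0^π [sin((n+n')x) + sin((n−n')x)] dx, which is 0 when n+n' is even and 2n/(n²−n'²) when n+n' is odd (it need not vanish on (0, π)).
  u² squared terms: (3)²·∫cos(5x)² dx = 9·π/2 = 9*π/2;  (3)²·∫sin(2x)² dx = 9·π/2 = 9*π/2.
  u² cross terms: 2·(3)·(3)·∫cos(5x)·sin(2x) dx = 18·(-4/21) = -24/7.
  So ∫_0^π u² dx = 9*π/2 + 9*π/2 − 24/7 = -24/7 + 9*π.
  (u')² squared terms: (-15)²·∫sin(5x)² dx = 225·π/2 = 225*π/2;  (6)²·∫cos(2x)² dx = 36·π/2 = 18*π.
  (u')² cross terms: 2·(-15)·(6)·∫sin(5x)·cos(2x) dx = -180·(10/21) = -600/7.
  So ∫_0^π (u')² dx = 225*π/2 + 18*π − 600/7 = -600/7 + 261*π/2.
||u||_{H^1}^2 = (-24/7 + 9*π) + (-600/7 + 261*π/2) = -624/7 + 279*π/2.


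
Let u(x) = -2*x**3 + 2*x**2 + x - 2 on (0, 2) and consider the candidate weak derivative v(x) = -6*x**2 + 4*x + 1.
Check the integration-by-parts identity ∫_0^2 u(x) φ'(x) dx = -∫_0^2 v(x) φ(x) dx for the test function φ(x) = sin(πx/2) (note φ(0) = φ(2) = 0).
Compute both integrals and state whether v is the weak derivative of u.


LHS = -192/π^3 + 28/π, RHS = -192/π^3 + 28/π. Yes, v = u' weakly.

u(x) = -2*x**3 + 2*x**2 + x - 2, classical derivative u'(x) = -6*x**2 + 4*x + 1.
φ(x) = sin(πx/2), so φ'(x) = π*cos(π*x/2)/2.
Note φ(0) = φ(2) = 0, so the boundary term u·φ vanishes.
LHS = ∫_0^2 u(x) φ'(x) dx = ∫_0^2 (-π*x^3*cos(π*x/2) + π*x^2*cos(π*x/2) + π*x*cos(π*x/2)/2 - π*cos(π*x/2)) dx. Term by term:
  ∫_0^2 -π*cos(π*x/2) dx = 0;  ∫_0^2 π*x^2*cos(π*x/2) dx = -16/π;  ∫_0^2 π*x*cos(π*x/2)/2 dx = -4/π;
  ∫_0^2 -π*x^3*cos(π*x/2) dx = -192/π^3 + 48/π.
Sum: 0 − 16/π − 4/π + -192/π^3 + 48/π = -192/π^3 + 28/π.
So LHS = -192/π^3 + 28/π.
∫_0^2 v(x) φ(x) dx = ∫_0^2 (-6*x^2*sin(π*x/2) + 4*x*sin(π*x/2) + sin(π*x/2)) dx. Term by term:
  ∫_0^2 -6*x^2*sin(π*x/2) dx = -48/π + 192/π^3;  ∫_0^2 4*x*sin(π*x/2) dx = 16/π;  ∫_0^2 sin(π*x/2) dx = 4/π.
Sum: -48/π + 192/π^3 + 16/π + 4/π = -28/π + 192/π^3.
So RHS = -∫_0^2 v(x) φ(x) dx = -192/π^3 + 28/π.
LHS = RHS, so the identity holds for this test φ.
Moreover u is smooth here and v(x) = u'(x) = -6*x**2 + 4*x + 1 pointwise, so the identity holds for every test function. Hence v is the weak derivative of u.


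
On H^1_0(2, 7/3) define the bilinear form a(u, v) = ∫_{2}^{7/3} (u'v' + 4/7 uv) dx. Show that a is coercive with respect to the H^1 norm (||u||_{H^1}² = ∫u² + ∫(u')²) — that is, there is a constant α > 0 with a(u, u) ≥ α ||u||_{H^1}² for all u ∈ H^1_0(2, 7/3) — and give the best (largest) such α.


α = (4 + 63*π^2)/(7*(1 + 9*π^2))

Coercivity of a(·,·) on H^1_0(2, 7/3) means a(u, u) ≥ α ||u||_{H^1}² for every u ∈ H^1_0.
The interval has length L = 1/3, and Poincaré/coercivity depend only on L. Here a(u, u) = ∫(u')² + (4/7)·∫u².
Here 0 < c = 4/7 < 1. The condition a(u,u) ≥ α||u||_{H^1}² reads (1−α)∫(u')² ≥ (α−c)∫u². Any admissible α is ≤ 1 (rapidly oscillating u have ∫u²/∫(u')² → 0), and α = 1 would force 0 ≥ (1−c)∫u², impossible since c < 1; so 1−α > 0. By the sharp Poincaré inequality on H^1_0 of an interval of length L, ∫(u')² ≥ (π/L)²∫u² with equality for the first sine mode sin(π(x−x₀)/L) (x₀ the left endpoint), so the inequality holds for all u iff (1−α)(π/L)² ≥ α − c, i.e. α ≤ ((π/L)² + c)/((π/L)² + 1) = (1 + c(L/π)²)/(1 + (L/π)²). With (π/L)² = 9*π^2 and c = 4/7, the largest admissible constant is α = ((π/L)² + c)/((π/L)² + 1).
Simplifying, α = (4 + 63*π^2)/(7*(1 + 9*π^2)).


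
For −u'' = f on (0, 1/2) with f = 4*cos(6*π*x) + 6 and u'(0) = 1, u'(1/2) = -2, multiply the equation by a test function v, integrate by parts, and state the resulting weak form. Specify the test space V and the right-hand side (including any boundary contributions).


V = H^1(0, 1/2) (v unrestricted at boundary; u is determined up to an additive constant); weak form: ∫_0^1/2 u'v' dx = ∫_0^1/2 (4*cos(6*π*x) + 6) v dx − 2·v(1/2) − v(0) for all v ∈ V.

Multiply both sides by a test function v and integrate from 0 to 1/2:
  ∫_0^1/2 −u''(x) v(x) dx = ∫_0^1/2 f(x) v(x) dx.
Integrate the LHS by parts once:
  ∫_0^1/2 −u'' v dx = −[u'(x) v(x)]_0^1/2 + ∫_0^1/2 u'(x) v'(x) dx.
Thus ∫_0^1/2 u'(x) v'(x) dx = ∫_0^1/2 f(x) v(x) dx + [u'(x) v(x)]_0^1/2.
Choose V so that boundary terms are either known or forced to vanish.
u has inhomogeneous Neumann u'(0) = 1, u'(1/2) = -2. [u' v]_0^1/2 = (-2)·v(1/2) − (1)·v(0) = − 2·v(1/2) − v(0). Take V = H^1(0, 1/2); boundary term becomes part of RHS.
Weak formulation: find u (satisfying any essential BC) such that ∫_0^1/2 u'(x) v'(x) dx = ∫_0^1/2 f v dx − 2·v(1/2) − v(0) for all v ∈ V (Neumann data are natural BCs: they enter the RHS as boundary terms).
Substituting f(x) = 4*cos(6*π*x) + 6, the right-hand side is ∫_0^1/2 (4*cos(6*π*x) + 6) v dx − 2·v(1/2) − v(0).
Compatibility check (pure Neumann): taking v ≡ 1 ∈ V gives 0 = ∫_0^1/2 f dx + (-2) − (1), i.e. ∫_0^1/2 f dx must equal u'(0) − u'(1/2) = 3. Indeed ∫_0^1/2 (4*cos(6*π*x) + 6) dx = 3, so the data are compatible. The solution is then unique only up to an additive constant (fix it e.g. by requiring ∫_0^1/2 u dx = 0).


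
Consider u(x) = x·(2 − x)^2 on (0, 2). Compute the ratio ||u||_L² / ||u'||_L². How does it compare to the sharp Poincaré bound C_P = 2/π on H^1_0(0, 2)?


||u||_L² / ||u'||_L² = sqrt(14)/7 < C_P = 2/π.

u(x) = x·(2 − x)^2, so u'(x) = (x - 2)*(3*x - 2).
u(x) = x·(2 − x)^2 vanishes at x = 0 and x = 2, so u ∈ H^1_0(0, 2). Differentiate via the product rule and integrate the resulting polynomials term by term.
  ∫_0^2 u² dx = ∫_0^2 (x^6 - 8*x^5 + 24*x^4 - 32*x^3 + 16*x^2) dx. Term by term:
    ∫_0^2 x^6 dx = 128/7;  ∫_0^2 -8*x^5 dx = -256/3;  ∫_0^2 24*x^4 dx = 768/5;
    ∫_0^2 -32*x^3 dx = -128;  ∫_0^2 16*x^2 dx = 128/3.
  Sum: 128/7 − 256/3 + 768/5 − 128 + 128/3 = 128/105.
  ∫_0^2 (u')² dx = ∫_0^2 (9*x^4 - 48*x^3 + 88*x^2 - 64*x + 16) dx. Term by term:
    ∫_0^2 9*x^4 dx = 288/5;  ∫_0^2 -48*x^3 dx = -192;  ∫_0^2 88*x^2 dx = 704/3;
    ∫_0^2 -64*x dx = -128;  ∫_0^2 16 dx = 32.
  Sum: 288/5 − 192 + 704/3 − 128 + 32 = 64/15.
∫_0^2 u² dx = 128/105, so ||u||_L² = 8*sqrt(210)/105.
∫_0^2 (u')² dx = 64/15, so ||u'||_L² = 8*sqrt(15)/15.
Ratio ||u||_L² / ||u'||_L² = sqrt(14)/7.
Sharp Poincaré constant on H^1_0(0, 2) is C_P = L/π = 2/π, achieved by sin(π/2·x).
A polynomial bump cannot attain the sharp Poincaré constant (only the first sine eigenfunction does), so the ratio is strictly less than C_P, consistent with ||u||_L² ≤ C_P ||u'||_L².


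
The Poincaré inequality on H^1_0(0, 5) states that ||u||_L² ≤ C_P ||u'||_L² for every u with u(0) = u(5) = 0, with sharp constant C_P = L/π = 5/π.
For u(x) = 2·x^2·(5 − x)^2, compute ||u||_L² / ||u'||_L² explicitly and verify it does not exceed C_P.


||u||_L² / ||u'||_L² = 5*sqrt(3)/6 < C_P = 5/π.

u(x) = 2·x^2·(5 − x)^2, so u'(x) = 4*x*(x - 5)*(2*x - 5).
u(x) = 2·x^2·(5 − x)^2 vanishes at x = 0 and x = 5, so u ∈ H^1_0(0, 5). Differentiate via the product rule and integrate the resulting polynomials term by term.
  ∫_0^5 u² dx = ∫_0^5 (4*x^8 - 80*x^7 + 600*x^6 - 2000*x^5 + 2500*x^4) dx. Term by term:
    ∫_0^5 4*x^8 dx = 7812500/9;  ∫_0^5 -80*x^7 dx = -3906250;  ∫_0^5 600*x^6 dx = 46875000/7;
    ∫_0^5 -2000*x^5 dx = -15625000/3;  ∫_0^5 2500*x^4 dx = 1562500.
  Sum: 7812500/9 − 3906250 + 46875000/7 − 15625000/3 + 1562500 = 781250/63.
  ∫_0^5 (u')² dx = ∫_0^5 (64*x^6 - 960*x^5 + 5200*x^4 - 12000*x^3 + 10000*x^2) dx. Term by term:
    ∫_0^5 64*x^6 dx = 5000000/7;  ∫_0^5 -960*x^5 dx = -2500000;  ∫_0^5 5200*x^4 dx = 3250000;
    ∫_0^5 -12000*x^3 dx = -1875000;  ∫_0^5 10000*x^2 dx = 1250000/3.
  Sum: 5000000/7 − 2500000 + 3250000 − 1875000 + 1250000/3 = 125000/21.
∫_0^5 u² dx = 781250/63, so ||u||_L² = 625*sqrt(14)/21.
∫_0^5 (u')² dx = 125000/21, so ||u'||_L² = 250*sqrt(42)/21.
Ratio ||u||_L² / ||u'||_L² = 5*sqrt(3)/6.
Sharp Poincaré constant on H^1_0(0, 5) is C_P = L/π = 5/π, achieved by sin(π/5·x).
A polynomial bump cannot attain the sharp Poincaré constant (only the first sine eigenfunction does), so the ratio is strictly less than C_P, consistent with ||u||_L² ≤ C_P ||u'||_L².


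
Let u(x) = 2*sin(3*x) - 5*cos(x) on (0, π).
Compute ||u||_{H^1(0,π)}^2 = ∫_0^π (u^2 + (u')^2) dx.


||u||_{H^1(0,π)}^2 = 45*π

u'(x) = 5*sin(x) + 6*cos(3*x).
Expand u² and (u')² and integrate term by term on (0, π), using: for integers n ≥ 1, ∫_0^π sin²(nx) dx = ∫_0^π cos²(nx) dx = π/2; for n ≠ n', ∫_0^π sin(nx)sin(n'x) dx = ∫_0^π cos(nx)cos(n'x) dx = 0; and by product-to-sum, ∫_0^π sin(nx)cos(n'x) dx = ½∫_0^π [sin((n+n')x) + sin((n−n')x)] dx, which is 0 when n+n' is even and 2n/(n²−n'²) when n+n' is odd (it need not vanish on (0, π)).
  u² squared terms: (-5)²·∫cos(x)² dx = 25·π/2 = 25*π/2;  (2)²·∫sin(3x)² dx = 4·π/2 = 2*π.
  u² cross terms: 2·(-5)·(2)·∫cos(x)·sin(3x) dx = -20·(0) = 0.
  So ∫_0^π u² dx = 25*π/2 + 2*π + 0 = 29*π/2.
  (u')² squared terms: (5)²·∫sin(x)² dx = 25·π/2 = 25*π/2;  (6)²·∫cos(3x)² dx = 36·π/2 = 18*π.
  (u')² cross terms: 2·(5)·(6)·∫sin(x)·cos(3x) dx = 60·(0) = 0.
  So ∫_0^π (u')² dx = 25*π/2 + 18*π + 0 = 61*π/2.
||u||_{H^1}^2 = (29*π/2) + (61*π/2) = 45*π.


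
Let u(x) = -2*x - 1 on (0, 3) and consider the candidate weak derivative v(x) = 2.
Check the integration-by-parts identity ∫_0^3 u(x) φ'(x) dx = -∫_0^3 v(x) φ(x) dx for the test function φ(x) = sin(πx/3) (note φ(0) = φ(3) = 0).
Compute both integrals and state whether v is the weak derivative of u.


LHS = 12/π, RHS = -12/π. No, v is not the weak derivative of u.

u(x) = -2*x - 1, classical derivative u'(x) = -2.
φ(x) = sin(πx/3), so φ'(x) = π*cos(π*x/3)/3.
Note φ(0) = φ(3) = 0, so the boundary term u·φ vanishes.
LHS = ∫_0^3 u(x) φ'(x) dx = ∫_0^3 (-2*π*x*cos(π*x/3)/3 - π*cos(π*x/3)/3) dx. Term by term:
  ∫_0^3 -π*cos(π*x/3)/3 dx = 0;  ∫_0^3 -2*π*x*cos(π*x/3)/3 dx = 12/π.
Sum: 0 + 12/π = 12/π.
So LHS = 12/π.
∫_0^3 v(x) φ(x) dx = ∫_0^3 (2*sin(π*x/3)) dx. Term by term:
  ∫_0^3 2*sin(π*x/3) dx = 12/π.
So RHS = -∫_0^3 v(x) φ(x) dx = -12/π.
LHS − RHS = 24/π ≠ 0, so the identity fails.
(For a valid weak derivative the identity must hold for EVERY test function, in particular this one. The failure shows v is NOT the weak derivative of u.)
Correct weak derivative would be u'(x) = -2.


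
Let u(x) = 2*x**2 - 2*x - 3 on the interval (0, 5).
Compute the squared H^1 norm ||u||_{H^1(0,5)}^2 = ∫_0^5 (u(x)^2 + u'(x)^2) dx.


||u||_{H^1}^2 = 4795/3

The H^1 norm (squared) on an interval (0, L) is
  ||u||_{H^1}^2 = ∫_0^L u(x)^2 dx + ∫_0^L u'(x)^2 dx.
Compute u'(x) = 4*x - 2.
Then u(x)^2 = 4*x**4 - 8*x**3 - 8*x**2 + 12*x + 9 and u'(x)^2 = 16*x**2 - 16*x + 4.
Integrate each monomial from 0 to 5 using ∫_0^5 c·x^n dx = c·5^(n+1)/(n+1):
  ∫_0^5 u(x)^2 dx = ∫_0^5 (4*x^4 - 8*x^3 - 8*x^2 + 12*x + 9) dx. Term by term:
    ∫_0^5 4*x^4 dx = 2500;  ∫_0^5 -8*x^3 dx = -1250;  ∫_0^5 -8*x^2 dx = -1000/3;
    ∫_0^5 12*x dx = 150;  ∫_0^5 9 dx = 45.
  Sum: 2500 − 1250 − 1000/3 + 150 + 45 = 3335/3.
  ∫_0^5 u'(x)^2 dx = ∫_0^5 (16*x^2 - 16*x + 4) dx. Term by term:
    ∫_0^5 16*x^2 dx = 2000/3;  ∫_0^5 -16*x dx = -200;  ∫_0^5 4 dx = 20.
  Sum: 2000/3 − 200 + 20 = 1460/3.
Adding: ||u||_{H^1}^2 = 3335/3 + 1460/3 = 4795/3.


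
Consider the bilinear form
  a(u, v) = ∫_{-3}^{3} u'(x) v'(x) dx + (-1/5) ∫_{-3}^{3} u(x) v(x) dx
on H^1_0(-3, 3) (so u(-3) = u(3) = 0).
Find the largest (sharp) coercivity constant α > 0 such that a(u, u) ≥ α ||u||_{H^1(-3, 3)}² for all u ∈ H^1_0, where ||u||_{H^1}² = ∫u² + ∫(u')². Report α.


α = (-36/5 + π^2)/(π^2 + 36)

Coercivity of a(·,·) on H^1_0(-3, 3) means a(u, u) ≥ α ||u||_{H^1}² for every u ∈ H^1_0.
The interval has length L = 6, and Poincaré/coercivity depend only on L. Here a(u, u) = ∫(u')² + (-1/5)·∫u².
Here c = -1/5 < 0 with |c| < (π/L)² = π^2/36, so coercivity still holds. The condition a(u,u) ≥ α||u||_{H^1}² reads (1−α)∫(u')² ≥ (α−c)∫u². Any admissible α is ≤ 1 (rapidly oscillating u have ∫u²/∫(u')² → 0), and α = 1 would force 0 ≥ (1−c)∫u², impossible since c < 1; so 1−α > 0. By the sharp Poincaré inequality on H^1_0 of an interval of length L, ∫(u')² ≥ (π/L)²∫u² with equality for the first sine mode sin(π(x−x₀)/L) (x₀ the left endpoint), so the inequality holds for all u iff (1−α)(π/L)² ≥ α − c, i.e. α ≤ ((π/L)² + c)/((π/L)² + 1) = (1 + c(L/π)²)/(1 + (L/π)²). (Direct route, valid since c ≤ 0: Poincaré gives c∫u² ≥ c(L/π)²∫(u')², so a(u,u) ≥ (1 + c(L/π)²)∫(u')², while ||u||_{H^1}² ≤ (1 + (L/π)²)∫(u')²; dividing yields the same α.) With (π/L)² = π^2/36 and c = -1/5, the largest admissible constant is α = ((π/L)² + c)/((π/L)² + 1).
Simplifying, α = (-36/5 + π^2)/(π^2 + 36).


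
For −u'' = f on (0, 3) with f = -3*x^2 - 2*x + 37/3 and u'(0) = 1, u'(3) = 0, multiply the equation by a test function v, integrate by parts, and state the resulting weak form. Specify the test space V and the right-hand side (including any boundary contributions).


V = H^1(0, 3) (v unrestricted at boundary; u is determined up to an additive constant); weak form: ∫_0^3 u'v' dx = ∫_0^3 (-3*x^2 - 2*x + 37/3) v dx − v(0) for all v ∈ V.

Multiply both sides by a test function v and integrate from 0 to 3:
  ∫_0^3 −u''(x) v(x) dx = ∫_0^3 f(x) v(x) dx.
Integrate the LHS by parts once:
  ∫_0^3 −u'' v dx = −[u'(x) v(x)]_0^3 + ∫_0^3 u'(x) v'(x) dx.
Thus ∫_0^3 u'(x) v'(x) dx = ∫_0^3 f(x) v(x) dx + [u'(x) v(x)]_0^3.
Choose V so that boundary terms are either known or forced to vanish.
u has inhomogeneous Neumann u'(0) = 1, u'(3) = 0. [u' v]_0^3 = (0)·v(3) − (1)·v(0) = − v(0). Take V = H^1(0, 3); boundary term becomes part of RHS.
Weak formulation: find u (satisfying any essential BC) such that ∫_0^3 u'(x) v'(x) dx = ∫_0^3 f v dx − v(0) for all v ∈ V (Neumann data are natural BCs: they enter the RHS as boundary terms).
Substituting f(x) = -3*x^2 - 2*x + 37/3, the right-hand side is ∫_0^3 (-3*x^2 - 2*x + 37/3) v dx − v(0).
Compatibility check (pure Neumann): taking v ≡ 1 ∈ V gives 0 = ∫_0^3 f dx + (0) − (1), i.e. ∫_0^3 f dx must equal u'(0) − u'(3) = 1. Indeed ∫_0^3 (-3*x^2 - 2*x + 37/3) dx = 1, so the data are compatible. The solution is then unique only up to an additive constant (fix it e.g. by requiring ∫_0^3 u dx = 0).


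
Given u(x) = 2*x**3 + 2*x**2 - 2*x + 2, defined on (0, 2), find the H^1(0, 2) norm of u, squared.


||u||_{H^1}^2 = 18688/35

The H^1 norm (squared) on an interval (0, L) is
  ||u||_{H^1}^2 = ∫_0^L u(x)^2 dx + ∫_0^L u'(x)^2 dx.
Compute u'(x) = 6*x**2 + 4*x - 2.
Then u(x)^2 = 4*x**6 + 8*x**5 - 4*x**4 + 12*x**2 - 8*x + 4 and u'(x)^2 = 36*x**4 + 48*x**3 - 8*x**2 - 16*x + 4.
Integrate each monomial from 0 to 2 using ∫_0^2 c·x^n dx = c·2^(n+1)/(n+1):
  ∫_0^2 u(x)^2 dx = ∫_0^2 (4*x^6 + 8*x^5 - 4*x^4 + 12*x^2 - 8*x + 4) dx. Term by term:
    ∫_0^2 4*x^6 dx = 512/7;  ∫_0^2 8*x^5 dx = 256/3;  ∫_0^2 -4*x^4 dx = -128/5;
    ∫_0^2 12*x^2 dx = 32;  ∫_0^2 -8*x dx = -16;  ∫_0^2 4 dx = 8.
  Sum: 512/7 + 256/3 − 128/5 + 32 − 16 + 8 = 16472/105.
  ∫_0^2 u'(x)^2 dx = ∫_0^2 (36*x^4 + 48*x^3 - 8*x^2 - 16*x + 4) dx. Term by term:
    ∫_0^2 36*x^4 dx = 1152/5;  ∫_0^2 48*x^3 dx = 192;  ∫_0^2 -8*x^2 dx = -64/3;
    ∫_0^2 -16*x dx = -32;  ∫_0^2 4 dx = 8.
  Sum: 1152/5 + 192 − 64/3 − 32 + 8 = 5656/15.
Adding: ||u||_{H^1}^2 = 16472/105 + 5656/15 = 18688/35.


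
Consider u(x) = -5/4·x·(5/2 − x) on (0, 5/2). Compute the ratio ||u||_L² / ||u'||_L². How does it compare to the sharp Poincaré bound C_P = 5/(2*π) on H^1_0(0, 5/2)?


||u||_L² / ||u'||_L² = sqrt(10)/4 < C_P = 5/(2*π).

u(x) = -5/4·x·(5/2 − x), so u'(x) = 5*x/2 - 25/8.
u(x) = -5/4·x·(5/2 − x) vanishes at x = 0 and x = 5/2, so u ∈ H^1_0(0, 5/2). Differentiate via the product rule and integrate the resulting polynomials term by term.
  ∫_0^5/2 u² dx = ∫_0^5/2 (25*x^4/16 - 125*x^3/16 + 625*x^2/64) dx. Term by term:
    ∫_0^5/2 25*x^4/16 dx = 15625/512;  ∫_0^5/2 -125*x^3/16 dx = -78125/1024;  ∫_0^5/2 625*x^2/64 dx = 78125/1536.
  Sum: 15625/512 − 78125/1024 + 78125/1536 = 15625/3072.
  ∫_0^5/2 (u')² dx = ∫_0^5/2 (25*x^2/4 - 125*x/8 + 625/64) dx. Term by term:
    ∫_0^5/2 25*x^2/4 dx = 3125/96;  ∫_0^5/2 -125*x/8 dx = -3125/64;  ∫_0^5/2 625/64 dx = 3125/128.
  Sum: 3125/96 − 3125/64 + 3125/128 = 3125/384.
∫_0^5/2 u² dx = 15625/3072, so ||u||_L² = 125*sqrt(3)/96.
∫_0^5/2 (u')² dx = 3125/384, so ||u'||_L² = 25*sqrt(30)/48.
Ratio ||u||_L² / ||u'||_L² = sqrt(10)/4.
Sharp Poincaré constant on H^1_0(0, 5/2) is C_P = L/π = 5/(2*π), achieved by sin(2*π/5·x).
A polynomial bump cannot attain the sharp Poincaré constant (only the first sine eigenfunction does), so the ratio is strictly less than C_P, consistent with ||u||_L² ≤ C_P ||u'||_L².


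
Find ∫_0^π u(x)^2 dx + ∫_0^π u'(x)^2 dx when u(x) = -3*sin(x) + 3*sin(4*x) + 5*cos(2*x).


||u||_{H^1(0,π)}^2 = 100 + 148*π

u'(x) = -10*sin(2*x) - 3*cos(x) + 12*cos(4*x).
Expand u² and (u')² and integrate term by term on (0, π), using: for integers n ≥ 1, ∫_0^π sin²(nx) dx = ∫_0^π cos²(nx) dx = π/2; for n ≠ n', ∫_0^π sin(nx)sin(n'x) dx = ∫_0^π cos(nx)cos(n'x) dx = 0; and by product-to-sum, ∫_0^π sin(nx)cos(n'x) dx = ½∫_0^π [sin((n+n')x) + sin((n−n')x)] dx, which is 0 when n+n' is even and 2n/(n²−n'²) when n+n' is odd (it need not vanish on (0, π)).
  u² squared terms: (-3)²·∫sin(x)² dx = 9·π/2 = 9*π/2;  (3)²·∫sin(4x)² dx = 9·π/2 = 9*π/2;  (5)²·∫cos(2x)² dx = 25·π/2 = 25*π/2.
  u² cross terms: 2·(-3)·(3)·∫sin(x)·sin(4x) dx = -18·(0) = 0;  2·(-3)·(5)·∫sin(x)·cos(2x) dx = -30·(-2/3) = 20;  2·(3)·(5)·∫sin(4x)·cos(2x) dx = 30·(0) = 0.
  So ∫_0^π u² dx = 9*π/2 + 9*π/2 + 25*π/2 + 0 + 20 + 0 = 20 + 43*π/2.
  (u')² squared terms: (-10)²·∫sin(2x)² dx = 100·π/2 = 50*π;  (-3)²·∫cos(x)² dx = 9·π/2 = 9*π/2;  (12)²·∫cos(4x)² dx = 144·π/2 = 72*π.
  (u')² cross terms: 2·(-10)·(-3)·∫sin(2x)·cos(x) dx = 60·(4/3) = 80;  2·(-10)·(12)·∫sin(2x)·cos(4x) dx = -240·(0) = 0;  2·(-3)·(12)·∫cos(x)·cos(4x) dx = -72·(0) = 0.
  So ∫_0^π (u')² dx = 50*π + 9*π/2 + 72*π + 80 + 0 + 0 = 80 + 253*π/2.
||u||_{H^1}^2 = (20 + 43*π/2) + (80 + 253*π/2) = 100 + 148*π.


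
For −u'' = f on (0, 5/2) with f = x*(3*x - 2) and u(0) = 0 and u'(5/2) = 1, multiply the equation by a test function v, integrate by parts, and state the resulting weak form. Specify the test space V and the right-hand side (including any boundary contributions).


V = {v ∈ H^1(0, 5/2) : v(0) = 0} (test functions vanish at x = 0 where u is specified); weak form: ∫_0^5/2 u'v' dx = ∫_0^5/2 (x*(3*x - 2)) v dx + v(5/2) for all v ∈ V.

Multiply both sides by a test function v and integrate from 0 to 5/2:
  ∫_0^5/2 −u''(x) v(x) dx = ∫_0^5/2 f(x) v(x) dx.
Integrate the LHS by parts once:
  ∫_0^5/2 −u'' v dx = −[u'(x) v(x)]_0^5/2 + ∫_0^5/2 u'(x) v'(x) dx.
Thus ∫_0^5/2 u'(x) v'(x) dx = ∫_0^5/2 f(x) v(x) dx + [u'(x) v(x)]_0^5/2.
Choose V so that boundary terms are either known or forced to vanish.
Mixed BC: u(0) = 0 (Dirichlet) and u'(5/2) = 1 (Neumann). Define V = {v ∈ H^1(0, 5/2) : v(0) = 0}. Then [u' v]_0^5/2 = u'(5/2)·v(5/2) − u'(0)·0 = v(5/2).
Weak formulation: find u (satisfying any essential BC) such that ∫_0^5/2 u'(x) v'(x) dx = ∫_0^5/2 f v dx + v(5/2) for all v ∈ V (Dirichlet at 0 absorbed into V; Neumann datum at x = 5/2 contributes the boundary term).
Substituting f(x) = x*(3*x - 2), the right-hand side is ∫_0^5/2 (x*(3*x - 2)) v dx + v(5/2).


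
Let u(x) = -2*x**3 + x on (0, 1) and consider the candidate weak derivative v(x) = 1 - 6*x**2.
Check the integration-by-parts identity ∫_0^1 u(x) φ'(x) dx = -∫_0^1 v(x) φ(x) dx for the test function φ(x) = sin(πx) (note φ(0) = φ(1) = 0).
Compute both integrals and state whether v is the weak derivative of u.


LHS = -24/π^3 + 4/π, RHS = -24/π^3 + 4/π. Yes, v = u' weakly.

u(x) = -2*x**3 + x, classical derivative u'(x) = 1 - 6*x**2.
φ(x) = sin(πx), so φ'(x) = π*cos(π*x).
Note φ(0) = φ(1) = 0, so the boundary term u·φ vanishes.
LHS = ∫_0^1 u(x) φ'(x) dx = ∫_0^1 (-2*π*x^3*cos(π*x) + π*x*cos(π*x)) dx. Term by term:
  ∫_0^1 π*x*cos(π*x) dx = -2/π;  ∫_0^1 -2*π*x^3*cos(π*x) dx = -24/π^3 + 6/π.
Sum: -2/π + -24/π^3 + 6/π = -24/π^3 + 4/π.
So LHS = -24/π^3 + 4/π.
∫_0^1 v(x) φ(x) dx = ∫_0^1 (-6*x^2*sin(π*x) + sin(π*x)) dx. Term by term:
  ∫_0^1 -6*x^2*sin(π*x) dx = -6/π + 24/π^3;  ∫_0^1 sin(π*x) dx = 2/π.
Sum: -6/π + 24/π^3 + 2/π = -4/π + 24/π^3.
So RHS = -∫_0^1 v(x) φ(x) dx = -24/π^3 + 4/π.
LHS = RHS, so the identity holds for this test φ.
Moreover u is smooth here and v(x) = u'(x) = 1 - 6*x**2 pointwise, so the identity holds for every test function. Hence v is the weak derivative of u.


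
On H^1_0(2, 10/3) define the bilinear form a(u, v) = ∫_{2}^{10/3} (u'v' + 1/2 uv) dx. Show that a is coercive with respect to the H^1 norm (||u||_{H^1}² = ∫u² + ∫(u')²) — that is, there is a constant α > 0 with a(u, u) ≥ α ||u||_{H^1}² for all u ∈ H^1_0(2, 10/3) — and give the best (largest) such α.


α = (8 + 9*π^2)/(16 + 9*π^2)

Coercivity of a(·,·) on H^1_0(2, 10/3) means a(u, u) ≥ α ||u||_{H^1}² for every u ∈ H^1_0.
The interval has length L = 4/3, and Poincaré/coercivity depend only on L. Here a(u, u) = ∫(u')² + (1/2)·∫u².
Here 0 < c = 1/2 < 1. The condition a(u,u) ≥ α||u||_{H^1}² reads (1−α)∫(u')² ≥ (α−c)∫u². Any admissible α is ≤ 1 (rapidly oscillating u have ∫u²/∫(u')² → 0), and α = 1 would force 0 ≥ (1−c)∫u², impossible since c < 1; so 1−α > 0. By the sharp Poincaré inequality on H^1_0 of an interval of length L, ∫(u')² ≥ (π/L)²∫u² with equality for the first sine mode sin(π(x−x₀)/L) (x₀ the left endpoint), so the inequality holds for all u iff (1−α)(π/L)² ≥ α − c, i.e. α ≤ ((π/L)² + c)/((π/L)² + 1) = (1 + c(L/π)²)/(1 + (L/π)²). With (π/L)² = 9*π^2/16 and c = 1/2, the largest admissible constant is α = ((π/L)² + c)/((π/L)² + 1).
Simplifying, α = (8 + 9*π^2)/(16 + 9*π^2).


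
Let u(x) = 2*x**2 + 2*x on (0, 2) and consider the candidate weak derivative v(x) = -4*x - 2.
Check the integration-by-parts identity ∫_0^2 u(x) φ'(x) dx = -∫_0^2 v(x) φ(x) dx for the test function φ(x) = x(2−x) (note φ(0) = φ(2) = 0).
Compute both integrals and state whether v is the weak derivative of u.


LHS = -8, RHS = 8. No, v is not the weak derivative of u.

u(x) = 2*x**2 + 2*x, classical derivative u'(x) = 4*x + 2.
φ(x) = x(2−x), so φ'(x) = 2 - 2*x.
Note φ(0) = φ(2) = 0, so the boundary term u·φ vanishes.
LHS = ∫_0^2 u(x) φ'(x) dx = ∫_0^2 (-4*x^3 + 4*x) dx. Term by term:
  ∫_0^2 -4*x^3 dx = -16;  ∫_0^2 4*x dx = 8.
Sum: -16 + 8 = -8.
So LHS = -8.
∫_0^2 v(x) φ(x) dx = ∫_0^2 (4*x^3 - 6*x^2 - 4*x) dx. Term by term:
  ∫_0^2 4*x^3 dx = 16;  ∫_0^2 -6*x^2 dx = -16;  ∫_0^2 -4*x dx = -8.
Sum: 16 − 16 − 8 = -8.
So RHS = -∫_0^2 v(x) φ(x) dx = 8.
LHS − RHS = -16 ≠ 0, so the identity fails.
(For a valid weak derivative the identity must hold for EVERY test function, in particular this one. The failure shows v is NOT the weak derivative of u.)
Correct weak derivative would be u'(x) = 4*x + 2.


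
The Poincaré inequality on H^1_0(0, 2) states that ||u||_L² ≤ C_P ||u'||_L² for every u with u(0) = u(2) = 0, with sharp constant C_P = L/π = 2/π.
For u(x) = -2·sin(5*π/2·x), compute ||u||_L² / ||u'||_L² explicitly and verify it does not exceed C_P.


||u||_L² / ||u'||_L² = 2/(5*π) < C_P = 2/π.

u(x) = -2·sin(5*π/2·x), so u'(x) = -5*π*cos(5*π*x/2).
Writing u(x) = A·sin(kπx/L) with A = -2 and k = 5, use ∫_0^L sin²(kπx/L) dx = L/2 and ∫_0^L cos²(kπx/L) dx = L/2.
u² = 4·sin²(5*π/2·x) and (u')² = 25*π^2·cos²(5*π/2·x), and each of sin², cos² integrates to L/2 = 1 over (0, 2).
∫_0^2 u² dx = 4, so ||u||_L² = 2.
∫_0^2 (u')² dx = 25*π^2, so ||u'||_L² = 5*π.
Ratio ||u||_L² / ||u'||_L² = 2/(5*π).
Sharp Poincaré constant on H^1_0(0, 2) is C_P = L/π = 2/π, achieved by sin(π/2·x).
This is the k = 5 harmonic; the ratio L/(kπ) is strictly less than C_P = L/π, consistent with the sharp inequality ||u||_L² ≤ C_P ||u'||_L².


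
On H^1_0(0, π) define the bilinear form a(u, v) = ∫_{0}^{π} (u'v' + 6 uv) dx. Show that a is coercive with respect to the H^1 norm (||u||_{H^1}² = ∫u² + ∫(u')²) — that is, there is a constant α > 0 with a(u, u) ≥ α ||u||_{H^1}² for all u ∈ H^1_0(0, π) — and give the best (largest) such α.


α = 1

Coercivity of a(·,·) on H^1_0(0, π) means a(u, u) ≥ α ||u||_{H^1}² for every u ∈ H^1_0.
The interval has length L = π, and Poincaré/coercivity depend only on L. Here a(u, u) = ∫(u')² + (6)·∫u².
Here c = 6 ≥ 1, so a(u,u) = ∫(u')² + c∫u² ≥ ∫(u')² + ∫u² = ||u||_{H^1}², i.e. α = 1 works. No larger α is possible: a(u,u) ≥ α||u||_{H^1}² means (1−α)∫(u')² ≥ (α−c)∫u², and for the modes u_n = sin(nπ(x−x₀)/L) (x₀ the left endpoint) one has ∫u_n²/∫(u_n')² = (L/(nπ))² → 0, so a(u_n,u_n)/||u_n||_{H^1}² → 1. Hence the optimal constant is α = 1.
Therefore α = 1.


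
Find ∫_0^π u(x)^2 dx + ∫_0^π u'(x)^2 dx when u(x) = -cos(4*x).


||u||_{H^1(0,π)}^2 = 17*π/2

u'(x) = 4*sin(4*x).
Expand u² and (u')² and integrate term by term on (0, π), using: for integers n ≥ 1, ∫_0^π sin²(nx) dx = ∫_0^π cos²(nx) dx = π/2; for n ≠ n', ∫_0^π sin(nx)sin(n'x) dx = ∫_0^π cos(nx)cos(n'x) dx = 0; and by product-to-sum, ∫_0^π sin(nx)cos(n'x) dx = ½∫_0^π [sin((n+n')x) + sin((n−n')x)] dx, which is 0 when n+n' is even and 2n/(n²−n'²) when n+n' is odd (it need not vanish on (0, π)).
  u² squared terms: (-1)²·∫cos(4x)² dx = 1·π/2 = π/2.
  So ∫_0^π u² dx = π/2.
  (u')² squared terms: (4)²·∫sin(4x)² dx = 16·π/2 = 8*π.
  So ∫_0^π (u')² dx = 8*π.
||u||_{H^1}^2 = (π/2) + (8*π) = 17*π/2.


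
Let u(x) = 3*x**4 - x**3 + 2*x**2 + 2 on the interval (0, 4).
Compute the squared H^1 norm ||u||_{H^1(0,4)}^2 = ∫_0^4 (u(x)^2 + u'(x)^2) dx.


||u||_{H^1}^2 = 57970064/105

The H^1 norm (squared) on an interval (0, L) is
  ||u||_{H^1}^2 = ∫_0^L u(x)^2 dx + ∫_0^L u'(x)^2 dx.
Compute u'(x) = 12*x**3 - 3*x**2 + 4*x.
Then u(x)^2 = 9*x**8 - 6*x**7 + 13*x**6 - 4*x**5 + 16*x**4 - 4*x**3 + 8*x**2 + 4 and u'(x)^2 = 144*x**6 - 72*x**5 + 105*x**4 - 24*x**3 + 16*x**2.
Integrate each monomial from 0 to 4 using ∫_0^4 c·x^n dx = c·4^(n+1)/(n+1):
  ∫_0^4 u(x)^2 dx = ∫_0^4 (9*x^8 - 6*x^7 + 13*x^6 - 4*x^5 + 16*x^4 - 4*x^3 + 8*x^2 + 4) dx. Term by term:
    ∫_0^4 9*x^8 dx = 262144;  ∫_0^4 -6*x^7 dx = -49152;  ∫_0^4 13*x^6 dx = 212992/7;
    ∫_0^4 -4*x^5 dx = -8192/3;  ∫_0^4 16*x^4 dx = 16384/5;  ∫_0^4 -4*x^3 dx = -256;
    ∫_0^4 8*x^2 dx = 512/3;  ∫_0^4 4 dx = 16.
  Sum: 262144 − 49152 + 212992/7 − 8192/3 + 16384/5 − 256 + 512/3 + 16 = 8536368/35.
  ∫_0^4 u'(x)^2 dx = ∫_0^4 (144*x^6 - 72*x^5 + 105*x^4 - 24*x^3 + 16*x^2) dx. Term by term:
    ∫_0^4 144*x^6 dx = 2359296/7;  ∫_0^4 -72*x^5 dx = -49152;  ∫_0^4 105*x^4 dx = 21504;
    ∫_0^4 -24*x^3 dx = -1536;  ∫_0^4 16*x^2 dx = 1024/3.
  Sum: 2359296/7 − 49152 + 21504 − 1536 + 1024/3 = 6472192/21.
Adding: ||u||_{H^1}^2 = 8536368/35 + 6472192/21 = 57970064/105.


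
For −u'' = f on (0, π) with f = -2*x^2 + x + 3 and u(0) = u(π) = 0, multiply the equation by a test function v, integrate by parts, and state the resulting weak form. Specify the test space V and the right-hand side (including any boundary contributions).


V = H^1_0(0, π) (so v(0) = v(π) = 0); weak form: ∫_0^π u'v' dx = ∫_0^π (-2*x^2 + x + 3) v dx for all v ∈ V.

Multiply both sides by a test function v and integrate from 0 to π:
  ∫_0^π −u''(x) v(x) dx = ∫_0^π f(x) v(x) dx.
Integrate the LHS by parts once:
  ∫_0^π −u'' v dx = −[u'(x) v(x)]_0^π + ∫_0^π u'(x) v'(x) dx.
Thus ∫_0^π u'(x) v'(x) dx = ∫_0^π f(x) v(x) dx + [u'(x) v(x)]_0^π.
Choose V so that boundary terms are either known or forced to vanish.
u is Dirichlet: u(0) = u(π) = 0. Let V = H^1_0(0, π); then v(0) = v(π) = 0, and [u' v]_0^π = 0.
Weak formulation: find u (satisfying any essential BC) such that ∫_0^π u'(x) v'(x) dx = ∫_0^π f v dx for all v ∈ V.
Substituting f(x) = -2*x^2 + x + 3, the right-hand side is ∫_0^π (-2*x^2 + x + 3) v dx.
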